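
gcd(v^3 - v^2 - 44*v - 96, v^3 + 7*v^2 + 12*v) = v^2 + 7*v + 12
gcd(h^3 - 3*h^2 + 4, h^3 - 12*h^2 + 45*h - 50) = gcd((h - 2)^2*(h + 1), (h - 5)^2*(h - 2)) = h - 2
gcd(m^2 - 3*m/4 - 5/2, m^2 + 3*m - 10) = m - 2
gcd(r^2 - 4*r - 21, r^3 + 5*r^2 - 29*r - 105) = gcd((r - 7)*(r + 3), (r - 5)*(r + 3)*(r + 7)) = r + 3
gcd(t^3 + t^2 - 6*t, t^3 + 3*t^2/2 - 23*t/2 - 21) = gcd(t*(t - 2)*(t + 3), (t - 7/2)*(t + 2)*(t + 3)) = t + 3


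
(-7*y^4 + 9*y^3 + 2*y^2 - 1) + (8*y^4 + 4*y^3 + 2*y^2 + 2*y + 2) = y^4 + 13*y^3 + 4*y^2 + 2*y + 1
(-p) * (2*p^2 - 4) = -2*p^3 + 4*p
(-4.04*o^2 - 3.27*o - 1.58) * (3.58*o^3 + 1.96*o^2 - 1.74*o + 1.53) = -14.4632*o^5 - 19.625*o^4 - 5.036*o^3 - 3.5882*o^2 - 2.2539*o - 2.4174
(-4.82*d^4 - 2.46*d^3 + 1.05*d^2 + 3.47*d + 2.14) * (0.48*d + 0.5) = -2.3136*d^5 - 3.5908*d^4 - 0.726*d^3 + 2.1906*d^2 + 2.7622*d + 1.07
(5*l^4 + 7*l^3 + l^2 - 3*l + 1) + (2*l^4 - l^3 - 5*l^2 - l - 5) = 7*l^4 + 6*l^3 - 4*l^2 - 4*l - 4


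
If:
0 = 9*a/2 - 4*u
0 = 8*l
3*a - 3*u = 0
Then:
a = 0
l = 0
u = 0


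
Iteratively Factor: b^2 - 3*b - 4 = (b - 4)*(b + 1)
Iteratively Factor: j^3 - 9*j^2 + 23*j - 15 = (j - 3)*(j^2 - 6*j + 5) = (j - 5)*(j - 3)*(j - 1)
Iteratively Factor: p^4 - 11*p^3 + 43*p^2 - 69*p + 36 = (p - 3)*(p^3 - 8*p^2 + 19*p - 12) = (p - 4)*(p - 3)*(p^2 - 4*p + 3) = (p - 4)*(p - 3)^2*(p - 1)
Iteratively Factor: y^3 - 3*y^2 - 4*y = (y - 4)*(y^2 + y) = (y - 4)*(y + 1)*(y)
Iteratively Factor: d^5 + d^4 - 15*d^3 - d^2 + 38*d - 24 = (d + 2)*(d^4 - d^3 - 13*d^2 + 25*d - 12) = (d - 1)*(d + 2)*(d^3 - 13*d + 12) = (d - 1)^2*(d + 2)*(d^2 + d - 12) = (d - 3)*(d - 1)^2*(d + 2)*(d + 4)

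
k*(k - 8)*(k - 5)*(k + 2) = k^4 - 11*k^3 + 14*k^2 + 80*k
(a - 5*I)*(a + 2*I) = a^2 - 3*I*a + 10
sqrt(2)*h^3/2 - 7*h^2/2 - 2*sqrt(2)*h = h*(h - 4*sqrt(2))*(sqrt(2)*h/2 + 1/2)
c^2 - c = c*(c - 1)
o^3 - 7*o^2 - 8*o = o*(o - 8)*(o + 1)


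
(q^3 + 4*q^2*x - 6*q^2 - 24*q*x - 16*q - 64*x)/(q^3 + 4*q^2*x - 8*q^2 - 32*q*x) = (q + 2)/q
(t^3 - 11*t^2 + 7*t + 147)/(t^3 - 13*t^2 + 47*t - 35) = (t^2 - 4*t - 21)/(t^2 - 6*t + 5)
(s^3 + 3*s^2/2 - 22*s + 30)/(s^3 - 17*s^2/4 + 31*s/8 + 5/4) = 4*(s + 6)/(4*s + 1)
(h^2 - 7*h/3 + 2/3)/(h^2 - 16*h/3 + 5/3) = (h - 2)/(h - 5)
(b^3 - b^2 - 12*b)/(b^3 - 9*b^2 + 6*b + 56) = b*(b + 3)/(b^2 - 5*b - 14)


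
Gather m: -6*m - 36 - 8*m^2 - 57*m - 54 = -8*m^2 - 63*m - 90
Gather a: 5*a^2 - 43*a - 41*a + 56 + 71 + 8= 5*a^2 - 84*a + 135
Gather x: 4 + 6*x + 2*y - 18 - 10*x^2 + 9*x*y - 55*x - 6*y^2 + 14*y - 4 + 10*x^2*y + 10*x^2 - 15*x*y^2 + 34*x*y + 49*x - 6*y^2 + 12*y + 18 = 10*x^2*y + x*(-15*y^2 + 43*y) - 12*y^2 + 28*y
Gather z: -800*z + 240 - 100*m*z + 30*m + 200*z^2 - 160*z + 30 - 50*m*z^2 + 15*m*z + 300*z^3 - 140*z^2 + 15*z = 30*m + 300*z^3 + z^2*(60 - 50*m) + z*(-85*m - 945) + 270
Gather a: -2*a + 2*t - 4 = -2*a + 2*t - 4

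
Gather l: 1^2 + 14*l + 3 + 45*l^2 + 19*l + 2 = 45*l^2 + 33*l + 6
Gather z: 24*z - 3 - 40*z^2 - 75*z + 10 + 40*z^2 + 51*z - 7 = 0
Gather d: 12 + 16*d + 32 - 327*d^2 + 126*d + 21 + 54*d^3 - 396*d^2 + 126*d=54*d^3 - 723*d^2 + 268*d + 65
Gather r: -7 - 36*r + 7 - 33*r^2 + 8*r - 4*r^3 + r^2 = -4*r^3 - 32*r^2 - 28*r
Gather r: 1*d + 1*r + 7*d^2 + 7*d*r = 7*d^2 + d + r*(7*d + 1)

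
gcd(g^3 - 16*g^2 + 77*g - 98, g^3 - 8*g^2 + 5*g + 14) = g^2 - 9*g + 14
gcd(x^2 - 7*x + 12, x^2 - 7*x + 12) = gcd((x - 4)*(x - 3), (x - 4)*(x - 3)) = x^2 - 7*x + 12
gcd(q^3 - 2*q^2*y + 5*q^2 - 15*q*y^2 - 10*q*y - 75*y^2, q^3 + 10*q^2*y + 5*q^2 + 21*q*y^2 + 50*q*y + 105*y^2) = q^2 + 3*q*y + 5*q + 15*y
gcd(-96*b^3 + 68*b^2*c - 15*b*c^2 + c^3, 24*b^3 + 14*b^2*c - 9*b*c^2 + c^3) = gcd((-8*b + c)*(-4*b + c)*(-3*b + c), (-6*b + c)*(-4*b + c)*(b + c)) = 4*b - c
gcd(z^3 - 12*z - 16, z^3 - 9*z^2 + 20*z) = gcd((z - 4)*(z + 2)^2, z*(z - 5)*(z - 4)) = z - 4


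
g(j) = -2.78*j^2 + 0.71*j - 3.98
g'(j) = 0.71 - 5.56*j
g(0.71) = -4.88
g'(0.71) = -3.24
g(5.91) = -96.88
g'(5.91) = -32.15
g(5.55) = -85.67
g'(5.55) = -30.15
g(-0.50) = -5.03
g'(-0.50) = 3.49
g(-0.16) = -4.16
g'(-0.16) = 1.60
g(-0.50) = -5.03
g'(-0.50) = 3.49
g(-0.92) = -6.99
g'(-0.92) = 5.83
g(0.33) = -4.05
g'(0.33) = -1.12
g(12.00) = -395.78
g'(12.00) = -66.01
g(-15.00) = -640.13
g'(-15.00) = 84.11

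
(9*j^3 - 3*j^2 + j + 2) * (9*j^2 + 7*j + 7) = 81*j^5 + 36*j^4 + 51*j^3 + 4*j^2 + 21*j + 14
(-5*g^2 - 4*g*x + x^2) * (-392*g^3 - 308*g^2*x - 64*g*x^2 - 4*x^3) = 1960*g^5 + 3108*g^4*x + 1160*g^3*x^2 - 32*g^2*x^3 - 48*g*x^4 - 4*x^5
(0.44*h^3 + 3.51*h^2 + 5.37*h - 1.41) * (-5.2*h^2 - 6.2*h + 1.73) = -2.288*h^5 - 20.98*h^4 - 48.9248*h^3 - 19.8897*h^2 + 18.0321*h - 2.4393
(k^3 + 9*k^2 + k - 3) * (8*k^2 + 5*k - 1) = 8*k^5 + 77*k^4 + 52*k^3 - 28*k^2 - 16*k + 3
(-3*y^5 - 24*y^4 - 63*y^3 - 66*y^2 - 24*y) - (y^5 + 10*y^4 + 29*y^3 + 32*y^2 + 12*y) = -4*y^5 - 34*y^4 - 92*y^3 - 98*y^2 - 36*y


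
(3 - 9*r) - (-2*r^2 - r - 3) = 2*r^2 - 8*r + 6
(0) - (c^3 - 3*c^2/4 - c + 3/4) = -c^3 + 3*c^2/4 + c - 3/4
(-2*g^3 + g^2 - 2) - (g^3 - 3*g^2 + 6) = -3*g^3 + 4*g^2 - 8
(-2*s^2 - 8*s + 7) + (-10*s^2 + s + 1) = -12*s^2 - 7*s + 8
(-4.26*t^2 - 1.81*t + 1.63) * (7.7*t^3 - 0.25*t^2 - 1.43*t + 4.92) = -32.802*t^5 - 12.872*t^4 + 19.0953*t^3 - 18.7784*t^2 - 11.2361*t + 8.0196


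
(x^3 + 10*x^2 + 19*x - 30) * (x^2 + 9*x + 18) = x^5 + 19*x^4 + 127*x^3 + 321*x^2 + 72*x - 540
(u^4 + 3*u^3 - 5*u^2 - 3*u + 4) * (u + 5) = u^5 + 8*u^4 + 10*u^3 - 28*u^2 - 11*u + 20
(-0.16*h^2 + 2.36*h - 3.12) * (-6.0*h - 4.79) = 0.96*h^3 - 13.3936*h^2 + 7.4156*h + 14.9448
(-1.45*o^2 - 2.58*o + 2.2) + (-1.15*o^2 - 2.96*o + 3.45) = -2.6*o^2 - 5.54*o + 5.65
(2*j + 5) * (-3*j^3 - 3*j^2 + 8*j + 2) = -6*j^4 - 21*j^3 + j^2 + 44*j + 10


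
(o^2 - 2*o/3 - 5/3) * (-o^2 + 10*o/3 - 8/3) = -o^4 + 4*o^3 - 29*o^2/9 - 34*o/9 + 40/9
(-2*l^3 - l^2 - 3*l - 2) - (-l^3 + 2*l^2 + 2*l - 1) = -l^3 - 3*l^2 - 5*l - 1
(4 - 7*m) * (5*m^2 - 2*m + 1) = -35*m^3 + 34*m^2 - 15*m + 4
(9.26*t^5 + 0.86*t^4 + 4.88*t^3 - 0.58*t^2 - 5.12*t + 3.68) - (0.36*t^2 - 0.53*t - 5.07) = 9.26*t^5 + 0.86*t^4 + 4.88*t^3 - 0.94*t^2 - 4.59*t + 8.75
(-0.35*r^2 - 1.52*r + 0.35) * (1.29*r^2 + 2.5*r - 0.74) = -0.4515*r^4 - 2.8358*r^3 - 3.0895*r^2 + 1.9998*r - 0.259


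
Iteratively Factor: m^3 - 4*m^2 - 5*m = (m - 5)*(m^2 + m) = (m - 5)*(m + 1)*(m)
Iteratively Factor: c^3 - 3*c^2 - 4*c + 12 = (c - 2)*(c^2 - c - 6) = (c - 2)*(c + 2)*(c - 3)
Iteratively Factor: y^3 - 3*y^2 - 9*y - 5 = (y + 1)*(y^2 - 4*y - 5) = (y + 1)^2*(y - 5)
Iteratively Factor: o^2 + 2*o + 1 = (o + 1)*(o + 1)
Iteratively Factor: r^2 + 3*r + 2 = (r + 1)*(r + 2)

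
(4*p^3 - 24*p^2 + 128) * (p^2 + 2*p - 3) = 4*p^5 - 16*p^4 - 60*p^3 + 200*p^2 + 256*p - 384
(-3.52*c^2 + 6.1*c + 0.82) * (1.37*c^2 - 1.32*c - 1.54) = -4.8224*c^4 + 13.0034*c^3 - 1.5078*c^2 - 10.4764*c - 1.2628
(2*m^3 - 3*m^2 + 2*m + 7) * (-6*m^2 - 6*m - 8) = -12*m^5 + 6*m^4 - 10*m^3 - 30*m^2 - 58*m - 56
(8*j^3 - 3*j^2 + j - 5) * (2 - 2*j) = -16*j^4 + 22*j^3 - 8*j^2 + 12*j - 10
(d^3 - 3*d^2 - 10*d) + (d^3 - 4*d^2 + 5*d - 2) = 2*d^3 - 7*d^2 - 5*d - 2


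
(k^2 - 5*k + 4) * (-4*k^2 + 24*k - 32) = -4*k^4 + 44*k^3 - 168*k^2 + 256*k - 128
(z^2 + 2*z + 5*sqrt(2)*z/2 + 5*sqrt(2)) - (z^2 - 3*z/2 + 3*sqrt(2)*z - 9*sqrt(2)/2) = -sqrt(2)*z/2 + 7*z/2 + 19*sqrt(2)/2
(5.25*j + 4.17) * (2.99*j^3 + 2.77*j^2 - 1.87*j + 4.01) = 15.6975*j^4 + 27.0108*j^3 + 1.7334*j^2 + 13.2546*j + 16.7217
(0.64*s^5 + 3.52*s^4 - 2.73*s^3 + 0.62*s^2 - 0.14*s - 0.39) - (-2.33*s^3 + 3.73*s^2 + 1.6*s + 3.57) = 0.64*s^5 + 3.52*s^4 - 0.4*s^3 - 3.11*s^2 - 1.74*s - 3.96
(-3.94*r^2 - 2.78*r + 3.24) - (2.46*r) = -3.94*r^2 - 5.24*r + 3.24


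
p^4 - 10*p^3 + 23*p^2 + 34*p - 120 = (p - 5)*(p - 4)*(p - 3)*(p + 2)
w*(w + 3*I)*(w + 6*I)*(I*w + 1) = I*w^4 - 8*w^3 - 9*I*w^2 - 18*w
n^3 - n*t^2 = n*(n - t)*(n + t)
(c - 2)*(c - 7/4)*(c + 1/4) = c^3 - 7*c^2/2 + 41*c/16 + 7/8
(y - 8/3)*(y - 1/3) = y^2 - 3*y + 8/9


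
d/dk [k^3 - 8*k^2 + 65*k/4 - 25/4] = 3*k^2 - 16*k + 65/4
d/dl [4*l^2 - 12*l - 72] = 8*l - 12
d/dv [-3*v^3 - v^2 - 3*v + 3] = -9*v^2 - 2*v - 3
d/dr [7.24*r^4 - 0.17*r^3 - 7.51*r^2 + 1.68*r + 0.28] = 28.96*r^3 - 0.51*r^2 - 15.02*r + 1.68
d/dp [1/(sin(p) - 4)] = -cos(p)/(sin(p) - 4)^2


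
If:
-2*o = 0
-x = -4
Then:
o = 0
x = 4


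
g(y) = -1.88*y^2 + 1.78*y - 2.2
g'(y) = 1.78 - 3.76*y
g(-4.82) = -54.46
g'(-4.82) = 19.90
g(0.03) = -2.15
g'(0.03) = 1.67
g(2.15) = -7.06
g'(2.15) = -6.30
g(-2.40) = -17.30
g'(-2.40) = 10.80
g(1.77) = -4.94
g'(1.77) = -4.88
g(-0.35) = -3.05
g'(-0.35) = 3.10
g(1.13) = -2.59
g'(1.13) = -2.47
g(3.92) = -24.11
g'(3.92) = -12.96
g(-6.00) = -80.56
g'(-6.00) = 24.34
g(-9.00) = -170.50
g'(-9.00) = 35.62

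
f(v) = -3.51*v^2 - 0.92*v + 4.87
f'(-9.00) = 62.26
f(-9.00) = -271.16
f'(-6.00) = 41.20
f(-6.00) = -115.97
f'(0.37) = -3.52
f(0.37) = 4.05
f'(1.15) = -8.99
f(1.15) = -0.83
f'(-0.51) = 2.66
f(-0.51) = 4.43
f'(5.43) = -39.04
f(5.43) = -103.62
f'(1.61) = -12.22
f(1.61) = -5.71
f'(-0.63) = 3.50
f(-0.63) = 4.06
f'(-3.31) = 22.32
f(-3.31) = -30.54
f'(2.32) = -17.21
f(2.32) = -16.16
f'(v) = -7.02*v - 0.92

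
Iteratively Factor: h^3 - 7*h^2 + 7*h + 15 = (h - 3)*(h^2 - 4*h - 5) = (h - 5)*(h - 3)*(h + 1)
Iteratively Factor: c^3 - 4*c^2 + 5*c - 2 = (c - 2)*(c^2 - 2*c + 1) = (c - 2)*(c - 1)*(c - 1)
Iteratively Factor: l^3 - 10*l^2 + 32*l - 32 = (l - 4)*(l^2 - 6*l + 8) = (l - 4)^2*(l - 2)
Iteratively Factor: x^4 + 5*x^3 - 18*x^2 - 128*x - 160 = (x + 4)*(x^3 + x^2 - 22*x - 40) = (x + 4)^2*(x^2 - 3*x - 10) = (x + 2)*(x + 4)^2*(x - 5)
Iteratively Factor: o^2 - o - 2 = (o - 2)*(o + 1)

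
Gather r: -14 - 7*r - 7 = -7*r - 21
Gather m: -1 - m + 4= 3 - m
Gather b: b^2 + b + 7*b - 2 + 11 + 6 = b^2 + 8*b + 15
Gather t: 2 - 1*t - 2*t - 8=-3*t - 6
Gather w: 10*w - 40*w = -30*w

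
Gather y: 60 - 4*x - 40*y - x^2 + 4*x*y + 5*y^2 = -x^2 - 4*x + 5*y^2 + y*(4*x - 40) + 60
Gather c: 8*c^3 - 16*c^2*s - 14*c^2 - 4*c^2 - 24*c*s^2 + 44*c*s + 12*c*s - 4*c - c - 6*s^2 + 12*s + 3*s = 8*c^3 + c^2*(-16*s - 18) + c*(-24*s^2 + 56*s - 5) - 6*s^2 + 15*s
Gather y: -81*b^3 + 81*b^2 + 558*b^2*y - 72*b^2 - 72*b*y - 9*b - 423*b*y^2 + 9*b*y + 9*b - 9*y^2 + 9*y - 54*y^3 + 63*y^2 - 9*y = -81*b^3 + 9*b^2 - 54*y^3 + y^2*(54 - 423*b) + y*(558*b^2 - 63*b)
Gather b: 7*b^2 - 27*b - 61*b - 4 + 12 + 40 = 7*b^2 - 88*b + 48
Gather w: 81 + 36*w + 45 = 36*w + 126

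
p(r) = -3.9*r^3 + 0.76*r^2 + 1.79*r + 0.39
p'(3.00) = -98.95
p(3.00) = -92.70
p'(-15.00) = -2653.51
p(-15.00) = 13307.04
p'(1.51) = -22.59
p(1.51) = -8.60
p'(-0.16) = 1.25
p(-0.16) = 0.14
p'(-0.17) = 1.19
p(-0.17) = 0.13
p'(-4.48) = -239.84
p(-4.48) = 358.29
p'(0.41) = 0.45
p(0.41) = 0.98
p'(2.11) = -47.09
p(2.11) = -29.09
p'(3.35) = -124.42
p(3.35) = -131.71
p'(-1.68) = -33.79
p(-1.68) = 18.02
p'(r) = -11.7*r^2 + 1.52*r + 1.79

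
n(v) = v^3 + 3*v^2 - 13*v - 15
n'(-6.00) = 59.00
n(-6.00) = -45.00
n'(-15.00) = 572.00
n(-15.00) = -2520.00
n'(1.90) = 9.23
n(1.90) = -22.01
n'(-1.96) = -13.24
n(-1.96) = 14.48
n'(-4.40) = 18.68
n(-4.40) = 15.10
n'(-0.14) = -13.78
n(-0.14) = -13.12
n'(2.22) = 15.11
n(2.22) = -18.13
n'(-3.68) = 5.55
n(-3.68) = 23.63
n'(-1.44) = -15.42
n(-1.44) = 6.95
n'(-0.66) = -15.65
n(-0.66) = -5.40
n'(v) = 3*v^2 + 6*v - 13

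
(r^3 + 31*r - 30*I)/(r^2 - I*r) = r + I + 30/r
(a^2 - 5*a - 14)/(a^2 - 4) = (a - 7)/(a - 2)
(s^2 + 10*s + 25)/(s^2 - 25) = (s + 5)/(s - 5)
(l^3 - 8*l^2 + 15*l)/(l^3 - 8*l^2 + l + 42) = l*(l - 5)/(l^2 - 5*l - 14)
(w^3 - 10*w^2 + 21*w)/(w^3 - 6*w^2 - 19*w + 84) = w/(w + 4)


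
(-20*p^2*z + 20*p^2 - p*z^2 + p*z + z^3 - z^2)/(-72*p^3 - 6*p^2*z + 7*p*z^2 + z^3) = (-5*p*z + 5*p + z^2 - z)/(-18*p^2 + 3*p*z + z^2)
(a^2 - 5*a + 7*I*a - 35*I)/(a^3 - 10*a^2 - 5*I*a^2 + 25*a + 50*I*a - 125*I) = (a + 7*I)/(a^2 - 5*a*(1 + I) + 25*I)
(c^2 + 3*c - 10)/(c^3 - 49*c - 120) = (c - 2)/(c^2 - 5*c - 24)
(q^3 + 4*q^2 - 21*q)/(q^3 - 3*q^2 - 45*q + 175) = q*(q - 3)/(q^2 - 10*q + 25)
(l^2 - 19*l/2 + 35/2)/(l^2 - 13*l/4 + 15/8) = 4*(l - 7)/(4*l - 3)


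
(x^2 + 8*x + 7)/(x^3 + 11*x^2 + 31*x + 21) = 1/(x + 3)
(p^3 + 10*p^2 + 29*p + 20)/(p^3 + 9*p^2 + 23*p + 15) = (p + 4)/(p + 3)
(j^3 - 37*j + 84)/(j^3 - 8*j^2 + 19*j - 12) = (j + 7)/(j - 1)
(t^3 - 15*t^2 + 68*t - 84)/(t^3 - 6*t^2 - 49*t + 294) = (t - 2)/(t + 7)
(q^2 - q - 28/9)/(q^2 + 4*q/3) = (q - 7/3)/q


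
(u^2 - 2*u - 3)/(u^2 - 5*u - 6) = (u - 3)/(u - 6)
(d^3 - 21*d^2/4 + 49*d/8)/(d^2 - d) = (8*d^2 - 42*d + 49)/(8*(d - 1))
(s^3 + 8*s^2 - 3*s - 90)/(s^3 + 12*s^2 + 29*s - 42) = (s^2 + 2*s - 15)/(s^2 + 6*s - 7)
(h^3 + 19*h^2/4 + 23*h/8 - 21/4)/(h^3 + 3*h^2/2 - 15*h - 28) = (h - 3/4)/(h - 4)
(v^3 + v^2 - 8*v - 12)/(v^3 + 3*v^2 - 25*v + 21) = (v^2 + 4*v + 4)/(v^2 + 6*v - 7)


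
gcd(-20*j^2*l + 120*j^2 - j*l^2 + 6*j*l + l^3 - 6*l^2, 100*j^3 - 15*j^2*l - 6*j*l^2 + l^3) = 20*j^2 + j*l - l^2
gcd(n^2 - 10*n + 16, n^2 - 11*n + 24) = n - 8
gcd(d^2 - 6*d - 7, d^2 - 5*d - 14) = d - 7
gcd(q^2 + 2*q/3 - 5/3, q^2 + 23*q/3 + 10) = q + 5/3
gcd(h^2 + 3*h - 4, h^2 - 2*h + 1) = h - 1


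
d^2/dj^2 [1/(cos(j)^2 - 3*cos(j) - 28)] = (4*sin(j)^4 - 123*sin(j)^2 - 291*cos(j)/4 - 9*cos(3*j)/4 + 45)/(sin(j)^2 + 3*cos(j) + 27)^3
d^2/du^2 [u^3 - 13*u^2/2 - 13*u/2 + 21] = 6*u - 13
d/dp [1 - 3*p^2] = -6*p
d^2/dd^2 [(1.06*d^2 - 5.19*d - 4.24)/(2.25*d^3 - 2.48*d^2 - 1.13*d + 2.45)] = (10.7325*d^6 - 157.64625*d^5 - 67.6485*d^4 + 200.56831*d^3 + 290.176884*d^2 - 120.261696*d - 78.364322)/(11.390625*d^9 - 37.665*d^8 + 24.353325*d^7 + 59.788783*d^6 - 94.256781*d^5 - 1.66944599999999*d^4 + 80.269258*d^3 - 35.273385*d^2 - 20.348475*d + 14.706125)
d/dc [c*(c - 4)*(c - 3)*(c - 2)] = 4*c^3 - 27*c^2 + 52*c - 24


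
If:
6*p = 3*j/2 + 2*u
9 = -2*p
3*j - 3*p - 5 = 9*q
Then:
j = -4*u/3 - 18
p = -9/2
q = -4*u/9 - 91/18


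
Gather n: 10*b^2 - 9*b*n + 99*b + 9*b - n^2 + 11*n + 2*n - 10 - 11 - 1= 10*b^2 + 108*b - n^2 + n*(13 - 9*b) - 22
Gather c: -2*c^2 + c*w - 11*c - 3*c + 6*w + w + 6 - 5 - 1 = -2*c^2 + c*(w - 14) + 7*w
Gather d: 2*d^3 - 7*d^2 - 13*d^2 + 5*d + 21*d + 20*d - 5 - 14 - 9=2*d^3 - 20*d^2 + 46*d - 28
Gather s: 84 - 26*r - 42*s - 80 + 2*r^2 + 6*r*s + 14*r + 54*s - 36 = 2*r^2 - 12*r + s*(6*r + 12) - 32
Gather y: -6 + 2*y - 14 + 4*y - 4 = 6*y - 24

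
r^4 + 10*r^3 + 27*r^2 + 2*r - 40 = (r - 1)*(r + 2)*(r + 4)*(r + 5)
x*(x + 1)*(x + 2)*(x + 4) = x^4 + 7*x^3 + 14*x^2 + 8*x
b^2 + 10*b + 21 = (b + 3)*(b + 7)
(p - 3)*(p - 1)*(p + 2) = p^3 - 2*p^2 - 5*p + 6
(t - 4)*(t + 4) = t^2 - 16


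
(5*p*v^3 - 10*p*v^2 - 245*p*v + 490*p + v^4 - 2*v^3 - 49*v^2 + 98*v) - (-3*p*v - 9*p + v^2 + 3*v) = 5*p*v^3 - 10*p*v^2 - 242*p*v + 499*p + v^4 - 2*v^3 - 50*v^2 + 95*v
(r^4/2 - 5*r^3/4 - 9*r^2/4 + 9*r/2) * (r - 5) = r^5/2 - 15*r^4/4 + 4*r^3 + 63*r^2/4 - 45*r/2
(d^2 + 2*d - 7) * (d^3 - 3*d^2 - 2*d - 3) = d^5 - d^4 - 15*d^3 + 14*d^2 + 8*d + 21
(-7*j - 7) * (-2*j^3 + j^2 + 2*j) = 14*j^4 + 7*j^3 - 21*j^2 - 14*j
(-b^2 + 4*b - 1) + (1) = -b^2 + 4*b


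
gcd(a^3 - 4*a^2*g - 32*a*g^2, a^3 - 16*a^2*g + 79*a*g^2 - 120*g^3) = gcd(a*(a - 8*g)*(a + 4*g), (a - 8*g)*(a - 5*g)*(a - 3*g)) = a - 8*g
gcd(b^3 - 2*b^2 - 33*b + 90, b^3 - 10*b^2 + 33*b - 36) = b - 3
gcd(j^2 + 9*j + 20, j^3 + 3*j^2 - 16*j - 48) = j + 4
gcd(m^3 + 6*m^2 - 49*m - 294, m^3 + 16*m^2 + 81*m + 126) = m^2 + 13*m + 42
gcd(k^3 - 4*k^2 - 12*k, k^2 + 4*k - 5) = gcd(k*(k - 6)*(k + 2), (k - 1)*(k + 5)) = 1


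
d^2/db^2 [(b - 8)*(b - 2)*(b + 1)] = 6*b - 18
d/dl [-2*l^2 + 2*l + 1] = 2 - 4*l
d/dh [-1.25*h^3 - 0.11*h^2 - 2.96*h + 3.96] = -3.75*h^2 - 0.22*h - 2.96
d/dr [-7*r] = -7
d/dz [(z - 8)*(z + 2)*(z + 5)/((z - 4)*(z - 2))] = (z^4 - 12*z^3 + 76*z^2 + 144*z - 848)/(z^4 - 12*z^3 + 52*z^2 - 96*z + 64)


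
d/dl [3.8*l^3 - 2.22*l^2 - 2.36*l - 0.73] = 11.4*l^2 - 4.44*l - 2.36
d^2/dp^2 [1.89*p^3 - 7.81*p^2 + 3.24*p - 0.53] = 11.34*p - 15.62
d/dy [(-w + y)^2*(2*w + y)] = -3*w^2 + 3*y^2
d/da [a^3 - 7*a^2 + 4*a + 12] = 3*a^2 - 14*a + 4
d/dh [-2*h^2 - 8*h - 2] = -4*h - 8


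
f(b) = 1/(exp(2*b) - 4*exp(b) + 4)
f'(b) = (-2*exp(2*b) + 4*exp(b))/(exp(2*b) - 4*exp(b) + 4)^2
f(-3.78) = 0.26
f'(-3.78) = 0.01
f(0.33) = 2.70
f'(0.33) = 12.31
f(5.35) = 0.00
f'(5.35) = -0.00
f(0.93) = 3.50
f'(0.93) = -33.19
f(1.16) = 0.71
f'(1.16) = -3.79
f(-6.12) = 0.25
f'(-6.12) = 0.00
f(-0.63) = 0.46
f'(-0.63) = 0.34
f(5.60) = 0.00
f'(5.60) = -0.00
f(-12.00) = 0.25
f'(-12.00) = 0.00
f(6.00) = 0.00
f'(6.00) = 0.00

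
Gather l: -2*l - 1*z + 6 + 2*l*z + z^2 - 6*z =l*(2*z - 2) + z^2 - 7*z + 6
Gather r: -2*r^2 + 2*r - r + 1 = -2*r^2 + r + 1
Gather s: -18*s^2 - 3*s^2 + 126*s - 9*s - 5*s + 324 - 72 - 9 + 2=-21*s^2 + 112*s + 245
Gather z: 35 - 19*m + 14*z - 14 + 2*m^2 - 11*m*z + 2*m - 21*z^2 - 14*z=2*m^2 - 11*m*z - 17*m - 21*z^2 + 21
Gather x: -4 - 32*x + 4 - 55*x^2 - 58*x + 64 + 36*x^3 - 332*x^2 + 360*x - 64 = 36*x^3 - 387*x^2 + 270*x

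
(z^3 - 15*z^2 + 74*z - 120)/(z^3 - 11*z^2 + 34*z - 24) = (z - 5)/(z - 1)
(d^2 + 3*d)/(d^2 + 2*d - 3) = d/(d - 1)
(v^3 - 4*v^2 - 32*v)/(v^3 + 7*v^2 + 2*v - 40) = v*(v - 8)/(v^2 + 3*v - 10)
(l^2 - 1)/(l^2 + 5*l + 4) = (l - 1)/(l + 4)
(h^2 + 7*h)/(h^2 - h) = (h + 7)/(h - 1)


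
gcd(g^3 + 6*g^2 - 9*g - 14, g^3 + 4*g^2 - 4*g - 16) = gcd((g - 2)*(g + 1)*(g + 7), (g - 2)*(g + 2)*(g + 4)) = g - 2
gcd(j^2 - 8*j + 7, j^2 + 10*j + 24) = 1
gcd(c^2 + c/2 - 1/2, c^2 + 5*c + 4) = c + 1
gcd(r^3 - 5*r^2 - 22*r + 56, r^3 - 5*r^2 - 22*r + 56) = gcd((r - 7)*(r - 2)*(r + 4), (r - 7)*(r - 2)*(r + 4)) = r^3 - 5*r^2 - 22*r + 56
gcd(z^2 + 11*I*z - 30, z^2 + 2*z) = 1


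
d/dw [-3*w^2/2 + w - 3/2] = 1 - 3*w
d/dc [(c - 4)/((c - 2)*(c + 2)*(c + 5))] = (-2*c^3 + 7*c^2 + 40*c - 36)/(c^6 + 10*c^5 + 17*c^4 - 80*c^3 - 184*c^2 + 160*c + 400)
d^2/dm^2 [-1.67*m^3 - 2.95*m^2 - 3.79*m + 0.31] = -10.02*m - 5.9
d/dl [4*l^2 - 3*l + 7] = 8*l - 3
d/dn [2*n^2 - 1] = 4*n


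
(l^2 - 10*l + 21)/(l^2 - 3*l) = (l - 7)/l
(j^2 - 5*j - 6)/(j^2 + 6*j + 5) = (j - 6)/(j + 5)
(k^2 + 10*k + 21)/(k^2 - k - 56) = (k + 3)/(k - 8)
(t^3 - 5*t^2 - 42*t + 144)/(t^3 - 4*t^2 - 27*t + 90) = (t^2 - 2*t - 48)/(t^2 - t - 30)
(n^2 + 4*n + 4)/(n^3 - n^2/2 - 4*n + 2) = 2*(n + 2)/(2*n^2 - 5*n + 2)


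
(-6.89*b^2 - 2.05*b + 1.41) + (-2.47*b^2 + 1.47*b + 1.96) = -9.36*b^2 - 0.58*b + 3.37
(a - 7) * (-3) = 21 - 3*a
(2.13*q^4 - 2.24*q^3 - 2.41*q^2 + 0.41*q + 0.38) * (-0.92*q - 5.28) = -1.9596*q^5 - 9.1856*q^4 + 14.0444*q^3 + 12.3476*q^2 - 2.5144*q - 2.0064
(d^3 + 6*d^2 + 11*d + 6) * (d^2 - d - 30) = d^5 + 5*d^4 - 25*d^3 - 185*d^2 - 336*d - 180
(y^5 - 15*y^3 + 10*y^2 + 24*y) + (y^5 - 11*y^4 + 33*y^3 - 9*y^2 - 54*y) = 2*y^5 - 11*y^4 + 18*y^3 + y^2 - 30*y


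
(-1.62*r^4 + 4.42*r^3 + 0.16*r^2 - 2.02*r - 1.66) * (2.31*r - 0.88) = -3.7422*r^5 + 11.6358*r^4 - 3.52*r^3 - 4.807*r^2 - 2.057*r + 1.4608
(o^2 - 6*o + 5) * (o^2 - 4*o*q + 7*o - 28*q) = o^4 - 4*o^3*q + o^3 - 4*o^2*q - 37*o^2 + 148*o*q + 35*o - 140*q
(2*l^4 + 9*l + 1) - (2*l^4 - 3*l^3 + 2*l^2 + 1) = 3*l^3 - 2*l^2 + 9*l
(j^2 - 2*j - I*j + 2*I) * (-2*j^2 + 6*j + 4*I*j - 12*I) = -2*j^4 + 10*j^3 + 6*I*j^3 - 8*j^2 - 30*I*j^2 - 20*j + 36*I*j + 24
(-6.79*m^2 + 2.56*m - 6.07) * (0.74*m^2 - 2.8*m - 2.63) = -5.0246*m^4 + 20.9064*m^3 + 6.1979*m^2 + 10.2632*m + 15.9641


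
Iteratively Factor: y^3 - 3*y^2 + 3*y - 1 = (y - 1)*(y^2 - 2*y + 1) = (y - 1)^2*(y - 1)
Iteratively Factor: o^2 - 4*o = (o - 4)*(o)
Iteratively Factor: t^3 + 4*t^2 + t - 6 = (t + 2)*(t^2 + 2*t - 3) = (t - 1)*(t + 2)*(t + 3)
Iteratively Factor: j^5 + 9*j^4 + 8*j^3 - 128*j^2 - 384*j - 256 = (j + 4)*(j^4 + 5*j^3 - 12*j^2 - 80*j - 64) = (j + 1)*(j + 4)*(j^3 + 4*j^2 - 16*j - 64) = (j - 4)*(j + 1)*(j + 4)*(j^2 + 8*j + 16) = (j - 4)*(j + 1)*(j + 4)^2*(j + 4)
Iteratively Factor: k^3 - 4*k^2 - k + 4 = (k + 1)*(k^2 - 5*k + 4) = (k - 4)*(k + 1)*(k - 1)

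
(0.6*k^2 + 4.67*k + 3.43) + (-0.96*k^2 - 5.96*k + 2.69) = -0.36*k^2 - 1.29*k + 6.12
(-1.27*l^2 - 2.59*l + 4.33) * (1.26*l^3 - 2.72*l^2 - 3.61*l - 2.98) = -1.6002*l^5 + 0.191*l^4 + 17.0853*l^3 + 1.3569*l^2 - 7.9131*l - 12.9034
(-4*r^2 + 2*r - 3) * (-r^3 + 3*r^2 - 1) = 4*r^5 - 14*r^4 + 9*r^3 - 5*r^2 - 2*r + 3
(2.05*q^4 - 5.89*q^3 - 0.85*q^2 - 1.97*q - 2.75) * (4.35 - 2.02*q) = -4.141*q^5 + 20.8153*q^4 - 23.9045*q^3 + 0.2819*q^2 - 3.0145*q - 11.9625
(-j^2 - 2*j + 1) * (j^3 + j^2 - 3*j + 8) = -j^5 - 3*j^4 + 2*j^3 - j^2 - 19*j + 8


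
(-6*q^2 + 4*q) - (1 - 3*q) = -6*q^2 + 7*q - 1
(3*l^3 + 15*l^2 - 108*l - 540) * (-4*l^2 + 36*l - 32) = -12*l^5 + 48*l^4 + 876*l^3 - 2208*l^2 - 15984*l + 17280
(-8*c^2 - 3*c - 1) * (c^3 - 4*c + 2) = -8*c^5 - 3*c^4 + 31*c^3 - 4*c^2 - 2*c - 2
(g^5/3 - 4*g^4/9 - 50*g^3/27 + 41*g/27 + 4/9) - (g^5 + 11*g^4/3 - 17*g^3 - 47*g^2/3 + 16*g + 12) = -2*g^5/3 - 37*g^4/9 + 409*g^3/27 + 47*g^2/3 - 391*g/27 - 104/9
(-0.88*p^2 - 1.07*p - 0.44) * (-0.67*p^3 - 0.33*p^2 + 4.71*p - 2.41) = 0.5896*p^5 + 1.0073*p^4 - 3.4969*p^3 - 2.7737*p^2 + 0.5063*p + 1.0604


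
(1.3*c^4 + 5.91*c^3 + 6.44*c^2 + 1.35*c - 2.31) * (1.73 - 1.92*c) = -2.496*c^5 - 9.0982*c^4 - 2.1405*c^3 + 8.5492*c^2 + 6.7707*c - 3.9963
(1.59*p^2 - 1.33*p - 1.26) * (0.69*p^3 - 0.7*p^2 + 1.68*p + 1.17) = 1.0971*p^5 - 2.0307*p^4 + 2.7328*p^3 + 0.5079*p^2 - 3.6729*p - 1.4742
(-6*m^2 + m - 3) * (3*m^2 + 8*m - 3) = -18*m^4 - 45*m^3 + 17*m^2 - 27*m + 9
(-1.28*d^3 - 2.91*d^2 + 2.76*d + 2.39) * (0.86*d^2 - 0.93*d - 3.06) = -1.1008*d^5 - 1.3122*d^4 + 8.9967*d^3 + 8.3932*d^2 - 10.6683*d - 7.3134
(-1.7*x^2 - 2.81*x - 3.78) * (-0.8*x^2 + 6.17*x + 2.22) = 1.36*x^4 - 8.241*x^3 - 18.0877*x^2 - 29.5608*x - 8.3916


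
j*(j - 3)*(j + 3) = j^3 - 9*j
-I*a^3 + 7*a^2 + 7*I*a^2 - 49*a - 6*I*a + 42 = (a - 6)*(a + 7*I)*(-I*a + I)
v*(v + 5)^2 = v^3 + 10*v^2 + 25*v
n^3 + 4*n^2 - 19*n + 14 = (n - 2)*(n - 1)*(n + 7)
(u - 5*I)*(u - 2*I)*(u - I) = u^3 - 8*I*u^2 - 17*u + 10*I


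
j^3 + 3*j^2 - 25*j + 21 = (j - 3)*(j - 1)*(j + 7)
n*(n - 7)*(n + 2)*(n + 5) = n^4 - 39*n^2 - 70*n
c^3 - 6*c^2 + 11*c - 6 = (c - 3)*(c - 2)*(c - 1)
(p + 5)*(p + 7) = p^2 + 12*p + 35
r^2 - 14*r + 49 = (r - 7)^2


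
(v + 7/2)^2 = v^2 + 7*v + 49/4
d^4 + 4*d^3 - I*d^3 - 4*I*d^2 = d^2*(d + 4)*(d - I)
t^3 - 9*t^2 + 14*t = t*(t - 7)*(t - 2)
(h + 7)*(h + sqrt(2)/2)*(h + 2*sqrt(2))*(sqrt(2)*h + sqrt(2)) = sqrt(2)*h^4 + 5*h^3 + 8*sqrt(2)*h^3 + 9*sqrt(2)*h^2 + 40*h^2 + 16*sqrt(2)*h + 35*h + 14*sqrt(2)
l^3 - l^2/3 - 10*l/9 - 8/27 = (l - 4/3)*(l + 1/3)*(l + 2/3)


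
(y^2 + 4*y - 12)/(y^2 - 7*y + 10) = (y + 6)/(y - 5)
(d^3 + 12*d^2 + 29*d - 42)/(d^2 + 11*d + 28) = (d^2 + 5*d - 6)/(d + 4)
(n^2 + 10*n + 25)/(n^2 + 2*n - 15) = (n + 5)/(n - 3)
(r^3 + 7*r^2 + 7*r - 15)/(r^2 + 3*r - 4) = (r^2 + 8*r + 15)/(r + 4)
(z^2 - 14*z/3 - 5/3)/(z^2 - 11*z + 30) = (z + 1/3)/(z - 6)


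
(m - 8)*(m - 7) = m^2 - 15*m + 56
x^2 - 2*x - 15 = (x - 5)*(x + 3)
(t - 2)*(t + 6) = t^2 + 4*t - 12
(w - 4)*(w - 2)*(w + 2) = w^3 - 4*w^2 - 4*w + 16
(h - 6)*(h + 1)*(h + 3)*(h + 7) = h^4 + 5*h^3 - 35*h^2 - 165*h - 126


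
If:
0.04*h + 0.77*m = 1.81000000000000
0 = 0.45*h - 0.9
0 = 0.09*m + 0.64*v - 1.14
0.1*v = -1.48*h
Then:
No Solution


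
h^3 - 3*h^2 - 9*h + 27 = (h - 3)^2*(h + 3)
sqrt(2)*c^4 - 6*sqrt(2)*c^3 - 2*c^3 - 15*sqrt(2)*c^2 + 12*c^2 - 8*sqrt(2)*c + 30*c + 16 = (c - 8)*(c + 1)*(c - sqrt(2))*(sqrt(2)*c + sqrt(2))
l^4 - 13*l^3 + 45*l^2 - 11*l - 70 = (l - 7)*(l - 5)*(l - 2)*(l + 1)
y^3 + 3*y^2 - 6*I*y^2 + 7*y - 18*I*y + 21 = (y + 3)*(y - 7*I)*(y + I)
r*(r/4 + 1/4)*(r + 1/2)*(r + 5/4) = r^4/4 + 11*r^3/16 + 19*r^2/32 + 5*r/32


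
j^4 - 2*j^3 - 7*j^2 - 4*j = j*(j - 4)*(j + 1)^2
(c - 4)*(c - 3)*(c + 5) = c^3 - 2*c^2 - 23*c + 60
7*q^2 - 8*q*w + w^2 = (-7*q + w)*(-q + w)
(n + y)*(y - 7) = n*y - 7*n + y^2 - 7*y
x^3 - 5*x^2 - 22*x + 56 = (x - 7)*(x - 2)*(x + 4)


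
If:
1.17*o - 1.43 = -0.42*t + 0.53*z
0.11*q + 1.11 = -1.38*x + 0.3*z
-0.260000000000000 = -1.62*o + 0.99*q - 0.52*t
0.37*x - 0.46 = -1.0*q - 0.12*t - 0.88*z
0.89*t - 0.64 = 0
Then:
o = 0.70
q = 1.26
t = 0.72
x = -1.03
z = -0.58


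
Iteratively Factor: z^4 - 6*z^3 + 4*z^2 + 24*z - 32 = (z + 2)*(z^3 - 8*z^2 + 20*z - 16) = (z - 4)*(z + 2)*(z^2 - 4*z + 4) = (z - 4)*(z - 2)*(z + 2)*(z - 2)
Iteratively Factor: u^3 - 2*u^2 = (u)*(u^2 - 2*u) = u*(u - 2)*(u)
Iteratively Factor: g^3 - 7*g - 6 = (g + 2)*(g^2 - 2*g - 3) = (g - 3)*(g + 2)*(g + 1)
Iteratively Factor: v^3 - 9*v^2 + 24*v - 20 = (v - 2)*(v^2 - 7*v + 10) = (v - 2)^2*(v - 5)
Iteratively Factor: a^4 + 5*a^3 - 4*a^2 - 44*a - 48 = (a + 4)*(a^3 + a^2 - 8*a - 12) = (a + 2)*(a + 4)*(a^2 - a - 6) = (a + 2)^2*(a + 4)*(a - 3)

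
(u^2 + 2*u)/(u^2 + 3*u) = (u + 2)/(u + 3)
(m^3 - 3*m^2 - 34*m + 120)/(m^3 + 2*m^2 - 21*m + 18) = (m^2 - 9*m + 20)/(m^2 - 4*m + 3)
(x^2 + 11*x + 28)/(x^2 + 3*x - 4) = (x + 7)/(x - 1)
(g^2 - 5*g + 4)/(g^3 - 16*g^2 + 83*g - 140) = (g - 1)/(g^2 - 12*g + 35)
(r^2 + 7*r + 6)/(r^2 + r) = (r + 6)/r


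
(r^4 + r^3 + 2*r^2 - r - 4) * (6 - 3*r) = -3*r^5 + 3*r^4 + 15*r^2 + 6*r - 24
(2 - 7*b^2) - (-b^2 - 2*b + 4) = -6*b^2 + 2*b - 2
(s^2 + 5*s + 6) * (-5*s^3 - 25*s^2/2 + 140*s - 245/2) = -5*s^5 - 75*s^4/2 + 95*s^3/2 + 1005*s^2/2 + 455*s/2 - 735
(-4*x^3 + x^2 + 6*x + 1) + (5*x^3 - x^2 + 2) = x^3 + 6*x + 3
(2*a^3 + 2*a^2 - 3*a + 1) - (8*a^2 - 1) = 2*a^3 - 6*a^2 - 3*a + 2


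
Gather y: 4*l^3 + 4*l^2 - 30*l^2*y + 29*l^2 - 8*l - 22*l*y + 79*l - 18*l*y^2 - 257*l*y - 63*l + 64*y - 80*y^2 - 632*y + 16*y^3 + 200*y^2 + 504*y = 4*l^3 + 33*l^2 + 8*l + 16*y^3 + y^2*(120 - 18*l) + y*(-30*l^2 - 279*l - 64)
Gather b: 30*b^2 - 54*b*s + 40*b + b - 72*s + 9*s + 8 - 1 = 30*b^2 + b*(41 - 54*s) - 63*s + 7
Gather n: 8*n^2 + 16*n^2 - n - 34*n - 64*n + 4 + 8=24*n^2 - 99*n + 12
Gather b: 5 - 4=1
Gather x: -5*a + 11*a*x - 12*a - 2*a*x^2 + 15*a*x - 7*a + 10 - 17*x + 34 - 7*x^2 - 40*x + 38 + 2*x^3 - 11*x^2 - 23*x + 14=-24*a + 2*x^3 + x^2*(-2*a - 18) + x*(26*a - 80) + 96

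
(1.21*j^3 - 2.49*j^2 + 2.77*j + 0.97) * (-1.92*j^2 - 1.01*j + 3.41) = -2.3232*j^5 + 3.5587*j^4 + 1.3226*j^3 - 13.151*j^2 + 8.466*j + 3.3077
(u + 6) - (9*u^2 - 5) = -9*u^2 + u + 11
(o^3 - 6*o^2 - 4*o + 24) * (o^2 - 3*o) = o^5 - 9*o^4 + 14*o^3 + 36*o^2 - 72*o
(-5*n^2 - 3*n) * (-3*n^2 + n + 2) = 15*n^4 + 4*n^3 - 13*n^2 - 6*n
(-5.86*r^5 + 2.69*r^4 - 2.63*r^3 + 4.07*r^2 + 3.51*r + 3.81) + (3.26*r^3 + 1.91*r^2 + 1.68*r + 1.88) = -5.86*r^5 + 2.69*r^4 + 0.63*r^3 + 5.98*r^2 + 5.19*r + 5.69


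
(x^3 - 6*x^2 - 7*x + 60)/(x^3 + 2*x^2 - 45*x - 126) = (x^2 - 9*x + 20)/(x^2 - x - 42)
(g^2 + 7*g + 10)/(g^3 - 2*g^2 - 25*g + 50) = (g + 2)/(g^2 - 7*g + 10)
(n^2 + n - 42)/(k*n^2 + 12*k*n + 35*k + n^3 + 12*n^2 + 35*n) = (n - 6)/(k*n + 5*k + n^2 + 5*n)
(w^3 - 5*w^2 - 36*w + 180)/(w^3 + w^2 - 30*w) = (w - 6)/w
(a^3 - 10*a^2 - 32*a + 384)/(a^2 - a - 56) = (a^2 - 2*a - 48)/(a + 7)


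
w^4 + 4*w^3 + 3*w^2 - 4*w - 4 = (w - 1)*(w + 1)*(w + 2)^2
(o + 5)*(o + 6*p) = o^2 + 6*o*p + 5*o + 30*p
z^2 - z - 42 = (z - 7)*(z + 6)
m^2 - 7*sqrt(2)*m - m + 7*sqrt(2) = (m - 1)*(m - 7*sqrt(2))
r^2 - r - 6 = (r - 3)*(r + 2)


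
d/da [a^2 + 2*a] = 2*a + 2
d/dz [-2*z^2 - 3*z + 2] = -4*z - 3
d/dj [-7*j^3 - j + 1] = -21*j^2 - 1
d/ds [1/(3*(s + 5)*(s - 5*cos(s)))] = -(s + (s + 5)*(5*sin(s) + 1) - 5*cos(s))/(3*(s + 5)^2*(s - 5*cos(s))^2)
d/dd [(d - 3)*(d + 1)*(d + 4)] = 3*d^2 + 4*d - 11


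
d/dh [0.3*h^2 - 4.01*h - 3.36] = 0.6*h - 4.01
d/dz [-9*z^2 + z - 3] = 1 - 18*z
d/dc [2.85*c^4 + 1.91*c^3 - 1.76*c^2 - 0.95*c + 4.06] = 11.4*c^3 + 5.73*c^2 - 3.52*c - 0.95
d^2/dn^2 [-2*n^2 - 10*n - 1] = -4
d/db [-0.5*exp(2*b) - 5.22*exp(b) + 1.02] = (-1.0*exp(b) - 5.22)*exp(b)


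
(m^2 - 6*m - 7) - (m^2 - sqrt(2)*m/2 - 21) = -6*m + sqrt(2)*m/2 + 14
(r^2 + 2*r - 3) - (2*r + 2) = r^2 - 5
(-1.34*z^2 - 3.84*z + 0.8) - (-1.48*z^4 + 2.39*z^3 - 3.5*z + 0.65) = 1.48*z^4 - 2.39*z^3 - 1.34*z^2 - 0.34*z + 0.15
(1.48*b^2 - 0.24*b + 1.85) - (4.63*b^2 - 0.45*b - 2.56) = -3.15*b^2 + 0.21*b + 4.41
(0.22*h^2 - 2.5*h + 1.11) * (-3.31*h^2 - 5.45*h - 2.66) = -0.7282*h^4 + 7.076*h^3 + 9.3657*h^2 + 0.600499999999999*h - 2.9526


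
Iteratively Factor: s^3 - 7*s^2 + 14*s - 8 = (s - 1)*(s^2 - 6*s + 8) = (s - 2)*(s - 1)*(s - 4)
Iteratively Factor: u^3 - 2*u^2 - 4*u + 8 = (u + 2)*(u^2 - 4*u + 4) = (u - 2)*(u + 2)*(u - 2)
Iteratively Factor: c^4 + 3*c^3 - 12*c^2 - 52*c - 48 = (c - 4)*(c^3 + 7*c^2 + 16*c + 12) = (c - 4)*(c + 2)*(c^2 + 5*c + 6) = (c - 4)*(c + 2)^2*(c + 3)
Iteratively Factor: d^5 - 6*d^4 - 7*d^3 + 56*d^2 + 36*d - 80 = (d - 1)*(d^4 - 5*d^3 - 12*d^2 + 44*d + 80) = (d - 1)*(d + 2)*(d^3 - 7*d^2 + 2*d + 40) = (d - 5)*(d - 1)*(d + 2)*(d^2 - 2*d - 8) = (d - 5)*(d - 1)*(d + 2)^2*(d - 4)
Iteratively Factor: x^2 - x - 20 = (x - 5)*(x + 4)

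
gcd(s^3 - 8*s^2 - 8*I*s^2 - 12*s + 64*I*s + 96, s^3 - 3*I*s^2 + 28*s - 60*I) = s^2 - 8*I*s - 12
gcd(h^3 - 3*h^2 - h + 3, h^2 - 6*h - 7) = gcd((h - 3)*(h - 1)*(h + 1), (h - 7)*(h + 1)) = h + 1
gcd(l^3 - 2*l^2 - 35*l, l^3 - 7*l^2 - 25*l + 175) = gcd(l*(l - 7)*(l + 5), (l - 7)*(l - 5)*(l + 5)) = l^2 - 2*l - 35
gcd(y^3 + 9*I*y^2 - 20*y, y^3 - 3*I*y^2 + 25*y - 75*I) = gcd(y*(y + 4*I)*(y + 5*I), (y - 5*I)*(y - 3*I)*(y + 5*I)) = y + 5*I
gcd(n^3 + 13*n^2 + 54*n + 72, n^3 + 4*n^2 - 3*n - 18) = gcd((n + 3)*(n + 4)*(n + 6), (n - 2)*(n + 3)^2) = n + 3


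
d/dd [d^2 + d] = 2*d + 1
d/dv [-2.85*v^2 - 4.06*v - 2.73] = -5.7*v - 4.06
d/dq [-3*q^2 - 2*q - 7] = -6*q - 2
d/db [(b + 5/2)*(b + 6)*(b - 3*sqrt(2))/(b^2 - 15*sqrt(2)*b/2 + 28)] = (4*b^4 - 60*sqrt(2)*b^3 - 153*sqrt(2)*b^2 + 456*b^2 - 312*sqrt(2)*b + 1904*b - 2856*sqrt(2) - 1020)/(2*(2*b^4 - 30*sqrt(2)*b^3 + 337*b^2 - 840*sqrt(2)*b + 1568))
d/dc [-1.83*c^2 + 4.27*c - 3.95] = 4.27 - 3.66*c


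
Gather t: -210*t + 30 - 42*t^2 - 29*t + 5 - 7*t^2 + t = -49*t^2 - 238*t + 35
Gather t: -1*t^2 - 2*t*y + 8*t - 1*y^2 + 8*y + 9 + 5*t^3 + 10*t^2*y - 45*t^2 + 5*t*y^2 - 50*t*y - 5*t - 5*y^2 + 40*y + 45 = 5*t^3 + t^2*(10*y - 46) + t*(5*y^2 - 52*y + 3) - 6*y^2 + 48*y + 54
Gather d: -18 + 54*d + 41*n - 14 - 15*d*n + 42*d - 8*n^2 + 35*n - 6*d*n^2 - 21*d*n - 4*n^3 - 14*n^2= d*(-6*n^2 - 36*n + 96) - 4*n^3 - 22*n^2 + 76*n - 32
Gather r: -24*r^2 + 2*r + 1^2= -24*r^2 + 2*r + 1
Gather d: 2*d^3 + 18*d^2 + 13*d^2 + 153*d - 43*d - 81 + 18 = 2*d^3 + 31*d^2 + 110*d - 63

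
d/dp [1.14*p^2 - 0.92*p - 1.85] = 2.28*p - 0.92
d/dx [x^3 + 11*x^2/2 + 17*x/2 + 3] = 3*x^2 + 11*x + 17/2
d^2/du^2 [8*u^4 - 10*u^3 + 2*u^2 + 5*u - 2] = 96*u^2 - 60*u + 4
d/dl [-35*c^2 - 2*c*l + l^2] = -2*c + 2*l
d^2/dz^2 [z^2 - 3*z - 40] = 2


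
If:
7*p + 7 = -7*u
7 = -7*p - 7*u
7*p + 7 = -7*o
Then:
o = u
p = -u - 1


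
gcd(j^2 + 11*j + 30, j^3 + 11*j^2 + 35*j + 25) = j + 5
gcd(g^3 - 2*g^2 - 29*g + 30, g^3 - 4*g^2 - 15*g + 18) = g^2 - 7*g + 6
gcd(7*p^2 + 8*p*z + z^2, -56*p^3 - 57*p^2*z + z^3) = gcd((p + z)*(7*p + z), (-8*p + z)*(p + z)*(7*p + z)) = 7*p^2 + 8*p*z + z^2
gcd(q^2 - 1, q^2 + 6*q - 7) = q - 1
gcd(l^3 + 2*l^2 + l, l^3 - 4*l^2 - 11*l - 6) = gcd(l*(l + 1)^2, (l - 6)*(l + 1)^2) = l^2 + 2*l + 1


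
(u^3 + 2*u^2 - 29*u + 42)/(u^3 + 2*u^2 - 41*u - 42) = (u^2 - 5*u + 6)/(u^2 - 5*u - 6)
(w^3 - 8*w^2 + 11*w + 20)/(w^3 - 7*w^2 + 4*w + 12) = (w^2 - 9*w + 20)/(w^2 - 8*w + 12)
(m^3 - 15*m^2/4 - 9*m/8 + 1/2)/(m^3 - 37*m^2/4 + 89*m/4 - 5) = (m + 1/2)/(m - 5)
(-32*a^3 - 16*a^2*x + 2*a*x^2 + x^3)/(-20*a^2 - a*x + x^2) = (-8*a^2 - 2*a*x + x^2)/(-5*a + x)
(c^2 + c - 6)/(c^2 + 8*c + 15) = (c - 2)/(c + 5)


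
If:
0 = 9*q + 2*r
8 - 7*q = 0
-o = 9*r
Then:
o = 324/7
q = 8/7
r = -36/7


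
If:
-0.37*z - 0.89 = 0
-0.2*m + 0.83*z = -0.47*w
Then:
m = 2.35*w - 9.98243243243243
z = -2.41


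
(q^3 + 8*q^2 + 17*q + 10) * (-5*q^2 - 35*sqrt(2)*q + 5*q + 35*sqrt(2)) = -5*q^5 - 35*sqrt(2)*q^4 - 35*q^4 - 245*sqrt(2)*q^3 - 45*q^3 - 315*sqrt(2)*q^2 + 35*q^2 + 50*q + 245*sqrt(2)*q + 350*sqrt(2)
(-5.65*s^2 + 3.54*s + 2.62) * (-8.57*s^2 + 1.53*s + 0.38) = 48.4205*s^4 - 38.9823*s^3 - 19.1842*s^2 + 5.3538*s + 0.9956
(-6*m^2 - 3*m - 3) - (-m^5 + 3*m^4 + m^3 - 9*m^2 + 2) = m^5 - 3*m^4 - m^3 + 3*m^2 - 3*m - 5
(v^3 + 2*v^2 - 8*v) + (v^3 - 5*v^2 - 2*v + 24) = 2*v^3 - 3*v^2 - 10*v + 24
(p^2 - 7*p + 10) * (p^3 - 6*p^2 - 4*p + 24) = p^5 - 13*p^4 + 48*p^3 - 8*p^2 - 208*p + 240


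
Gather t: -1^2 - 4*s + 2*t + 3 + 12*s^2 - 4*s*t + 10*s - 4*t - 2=12*s^2 + 6*s + t*(-4*s - 2)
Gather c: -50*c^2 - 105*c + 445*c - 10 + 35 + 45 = -50*c^2 + 340*c + 70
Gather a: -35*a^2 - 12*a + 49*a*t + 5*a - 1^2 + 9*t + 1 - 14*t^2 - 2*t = -35*a^2 + a*(49*t - 7) - 14*t^2 + 7*t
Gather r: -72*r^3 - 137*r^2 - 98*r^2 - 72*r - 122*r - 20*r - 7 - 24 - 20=-72*r^3 - 235*r^2 - 214*r - 51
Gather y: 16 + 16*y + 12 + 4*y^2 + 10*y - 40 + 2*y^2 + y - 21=6*y^2 + 27*y - 33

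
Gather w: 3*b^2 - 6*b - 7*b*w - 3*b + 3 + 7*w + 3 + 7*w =3*b^2 - 9*b + w*(14 - 7*b) + 6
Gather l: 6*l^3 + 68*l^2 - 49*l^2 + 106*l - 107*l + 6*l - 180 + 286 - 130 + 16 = 6*l^3 + 19*l^2 + 5*l - 8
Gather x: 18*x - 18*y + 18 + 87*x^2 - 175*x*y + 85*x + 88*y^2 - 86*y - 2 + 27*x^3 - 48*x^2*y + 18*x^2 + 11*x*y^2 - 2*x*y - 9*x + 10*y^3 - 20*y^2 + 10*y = 27*x^3 + x^2*(105 - 48*y) + x*(11*y^2 - 177*y + 94) + 10*y^3 + 68*y^2 - 94*y + 16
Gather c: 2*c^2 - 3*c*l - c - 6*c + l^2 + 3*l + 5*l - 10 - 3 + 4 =2*c^2 + c*(-3*l - 7) + l^2 + 8*l - 9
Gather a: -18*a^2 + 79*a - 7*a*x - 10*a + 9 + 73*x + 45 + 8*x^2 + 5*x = -18*a^2 + a*(69 - 7*x) + 8*x^2 + 78*x + 54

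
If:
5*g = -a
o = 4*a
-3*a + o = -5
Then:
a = -5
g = 1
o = -20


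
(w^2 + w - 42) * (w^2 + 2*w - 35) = w^4 + 3*w^3 - 75*w^2 - 119*w + 1470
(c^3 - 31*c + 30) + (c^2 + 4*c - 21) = c^3 + c^2 - 27*c + 9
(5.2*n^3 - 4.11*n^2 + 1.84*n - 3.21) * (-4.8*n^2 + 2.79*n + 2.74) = -24.96*n^5 + 34.236*n^4 - 6.0509*n^3 + 9.2802*n^2 - 3.9143*n - 8.7954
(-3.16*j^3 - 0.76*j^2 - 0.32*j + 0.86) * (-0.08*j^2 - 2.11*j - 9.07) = 0.2528*j^5 + 6.7284*j^4 + 30.2904*j^3 + 7.4996*j^2 + 1.0878*j - 7.8002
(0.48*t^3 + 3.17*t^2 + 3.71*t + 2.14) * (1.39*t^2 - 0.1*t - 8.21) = 0.6672*t^5 + 4.3583*t^4 + 0.899099999999999*t^3 - 23.4221*t^2 - 30.6731*t - 17.5694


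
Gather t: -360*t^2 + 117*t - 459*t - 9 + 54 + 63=-360*t^2 - 342*t + 108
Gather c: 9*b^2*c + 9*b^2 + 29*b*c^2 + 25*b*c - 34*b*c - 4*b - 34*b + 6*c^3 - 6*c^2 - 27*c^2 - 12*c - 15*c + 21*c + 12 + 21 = 9*b^2 - 38*b + 6*c^3 + c^2*(29*b - 33) + c*(9*b^2 - 9*b - 6) + 33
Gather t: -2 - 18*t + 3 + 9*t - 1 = -9*t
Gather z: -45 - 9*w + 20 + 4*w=-5*w - 25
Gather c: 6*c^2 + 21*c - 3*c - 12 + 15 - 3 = 6*c^2 + 18*c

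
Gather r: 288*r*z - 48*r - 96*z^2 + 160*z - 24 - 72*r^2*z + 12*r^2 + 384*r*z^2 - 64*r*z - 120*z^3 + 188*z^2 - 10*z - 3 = r^2*(12 - 72*z) + r*(384*z^2 + 224*z - 48) - 120*z^3 + 92*z^2 + 150*z - 27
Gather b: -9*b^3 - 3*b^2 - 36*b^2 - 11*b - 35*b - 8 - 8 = -9*b^3 - 39*b^2 - 46*b - 16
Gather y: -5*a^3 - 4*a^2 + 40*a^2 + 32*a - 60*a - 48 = -5*a^3 + 36*a^2 - 28*a - 48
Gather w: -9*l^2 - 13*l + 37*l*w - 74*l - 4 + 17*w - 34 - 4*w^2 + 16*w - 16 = -9*l^2 - 87*l - 4*w^2 + w*(37*l + 33) - 54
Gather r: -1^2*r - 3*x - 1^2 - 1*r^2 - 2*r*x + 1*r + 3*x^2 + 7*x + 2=-r^2 - 2*r*x + 3*x^2 + 4*x + 1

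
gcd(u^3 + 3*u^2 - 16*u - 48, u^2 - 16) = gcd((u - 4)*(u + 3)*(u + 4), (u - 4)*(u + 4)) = u^2 - 16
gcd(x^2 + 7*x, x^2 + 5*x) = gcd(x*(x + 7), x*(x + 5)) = x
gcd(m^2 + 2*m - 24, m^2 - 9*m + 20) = m - 4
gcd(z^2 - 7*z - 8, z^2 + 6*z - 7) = 1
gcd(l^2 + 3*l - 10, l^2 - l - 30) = l + 5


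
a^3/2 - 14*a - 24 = (a/2 + 1)*(a - 6)*(a + 4)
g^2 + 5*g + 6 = (g + 2)*(g + 3)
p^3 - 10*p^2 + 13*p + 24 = (p - 8)*(p - 3)*(p + 1)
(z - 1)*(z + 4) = z^2 + 3*z - 4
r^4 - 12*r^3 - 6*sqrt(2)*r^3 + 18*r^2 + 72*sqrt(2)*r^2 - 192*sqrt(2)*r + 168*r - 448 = (r - 8)*(r - 4)*(r - 7*sqrt(2))*(r + sqrt(2))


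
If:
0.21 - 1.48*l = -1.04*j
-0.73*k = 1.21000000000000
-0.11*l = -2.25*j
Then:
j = 0.01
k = -1.66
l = 0.15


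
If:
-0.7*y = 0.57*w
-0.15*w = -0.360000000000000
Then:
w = 2.40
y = -1.95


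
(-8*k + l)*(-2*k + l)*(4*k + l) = 64*k^3 - 24*k^2*l - 6*k*l^2 + l^3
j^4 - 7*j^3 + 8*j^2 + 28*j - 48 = (j - 4)*(j - 3)*(j - 2)*(j + 2)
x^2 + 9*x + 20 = (x + 4)*(x + 5)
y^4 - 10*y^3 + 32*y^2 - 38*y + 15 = (y - 5)*(y - 3)*(y - 1)^2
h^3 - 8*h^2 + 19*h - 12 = (h - 4)*(h - 3)*(h - 1)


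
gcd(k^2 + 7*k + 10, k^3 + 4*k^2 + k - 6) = k + 2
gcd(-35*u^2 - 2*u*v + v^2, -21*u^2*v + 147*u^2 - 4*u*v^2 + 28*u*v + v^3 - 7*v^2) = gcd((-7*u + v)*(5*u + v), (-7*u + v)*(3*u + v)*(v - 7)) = 7*u - v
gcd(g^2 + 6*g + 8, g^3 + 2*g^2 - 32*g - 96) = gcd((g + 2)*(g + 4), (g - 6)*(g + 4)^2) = g + 4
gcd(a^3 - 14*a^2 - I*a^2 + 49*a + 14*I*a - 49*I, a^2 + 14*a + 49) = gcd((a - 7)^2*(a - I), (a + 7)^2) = 1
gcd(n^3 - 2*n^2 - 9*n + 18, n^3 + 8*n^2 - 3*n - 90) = n - 3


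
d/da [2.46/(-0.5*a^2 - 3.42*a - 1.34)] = (2.46*a + 8.4132)/(0.5*a^2 + 3.42*a + 1.34)^2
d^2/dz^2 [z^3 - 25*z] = 6*z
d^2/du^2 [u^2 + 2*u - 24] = 2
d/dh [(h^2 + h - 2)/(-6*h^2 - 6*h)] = (-2*h - 1)/(3*h^2*(h^2 + 2*h + 1))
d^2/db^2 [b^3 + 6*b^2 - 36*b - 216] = 6*b + 12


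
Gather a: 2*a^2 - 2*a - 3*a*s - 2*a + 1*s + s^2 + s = 2*a^2 + a*(-3*s - 4) + s^2 + 2*s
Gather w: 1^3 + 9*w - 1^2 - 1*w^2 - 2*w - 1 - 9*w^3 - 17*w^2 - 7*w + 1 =-9*w^3 - 18*w^2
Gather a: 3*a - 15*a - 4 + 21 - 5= 12 - 12*a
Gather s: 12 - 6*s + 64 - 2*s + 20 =96 - 8*s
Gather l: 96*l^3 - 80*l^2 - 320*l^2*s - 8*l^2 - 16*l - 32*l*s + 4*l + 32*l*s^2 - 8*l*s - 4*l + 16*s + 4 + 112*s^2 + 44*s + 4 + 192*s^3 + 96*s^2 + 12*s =96*l^3 + l^2*(-320*s - 88) + l*(32*s^2 - 40*s - 16) + 192*s^3 + 208*s^2 + 72*s + 8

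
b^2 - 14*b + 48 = (b - 8)*(b - 6)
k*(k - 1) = k^2 - k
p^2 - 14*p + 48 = (p - 8)*(p - 6)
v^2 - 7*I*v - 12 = (v - 4*I)*(v - 3*I)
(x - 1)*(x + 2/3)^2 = x^3 + x^2/3 - 8*x/9 - 4/9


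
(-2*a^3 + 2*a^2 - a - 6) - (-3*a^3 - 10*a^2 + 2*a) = a^3 + 12*a^2 - 3*a - 6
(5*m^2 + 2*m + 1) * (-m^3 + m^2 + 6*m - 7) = -5*m^5 + 3*m^4 + 31*m^3 - 22*m^2 - 8*m - 7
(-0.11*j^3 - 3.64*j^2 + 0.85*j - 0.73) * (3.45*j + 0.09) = -0.3795*j^4 - 12.5679*j^3 + 2.6049*j^2 - 2.442*j - 0.0657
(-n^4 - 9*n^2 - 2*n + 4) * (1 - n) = n^5 - n^4 + 9*n^3 - 7*n^2 - 6*n + 4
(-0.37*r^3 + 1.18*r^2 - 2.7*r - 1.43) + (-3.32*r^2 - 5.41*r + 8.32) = -0.37*r^3 - 2.14*r^2 - 8.11*r + 6.89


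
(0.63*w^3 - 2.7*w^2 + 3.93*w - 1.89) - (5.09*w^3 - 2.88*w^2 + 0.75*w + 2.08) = -4.46*w^3 + 0.18*w^2 + 3.18*w - 3.97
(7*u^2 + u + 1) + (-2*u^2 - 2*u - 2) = 5*u^2 - u - 1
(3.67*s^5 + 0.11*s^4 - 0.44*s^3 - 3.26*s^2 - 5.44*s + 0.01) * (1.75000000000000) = 6.4225*s^5 + 0.1925*s^4 - 0.77*s^3 - 5.705*s^2 - 9.52*s + 0.0175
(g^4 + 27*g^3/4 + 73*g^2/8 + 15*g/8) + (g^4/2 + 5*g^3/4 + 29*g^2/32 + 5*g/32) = 3*g^4/2 + 8*g^3 + 321*g^2/32 + 65*g/32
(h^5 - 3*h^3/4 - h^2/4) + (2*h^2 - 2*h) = h^5 - 3*h^3/4 + 7*h^2/4 - 2*h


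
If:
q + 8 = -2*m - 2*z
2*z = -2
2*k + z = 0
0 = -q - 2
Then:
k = 1/2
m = -2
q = -2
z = -1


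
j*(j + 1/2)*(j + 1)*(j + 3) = j^4 + 9*j^3/2 + 5*j^2 + 3*j/2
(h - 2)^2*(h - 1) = h^3 - 5*h^2 + 8*h - 4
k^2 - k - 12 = (k - 4)*(k + 3)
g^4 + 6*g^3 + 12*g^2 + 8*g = g*(g + 2)^3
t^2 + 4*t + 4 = (t + 2)^2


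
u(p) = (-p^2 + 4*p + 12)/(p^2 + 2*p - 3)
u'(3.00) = -1.00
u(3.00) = 1.25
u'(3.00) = -1.00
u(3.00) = 1.25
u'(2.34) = -2.17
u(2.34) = 2.22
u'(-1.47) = -1.58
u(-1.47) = -1.05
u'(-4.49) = -1.14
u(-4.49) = -3.19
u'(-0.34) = -2.41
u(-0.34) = -2.95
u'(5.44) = -0.22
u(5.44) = 0.11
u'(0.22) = -6.38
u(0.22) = -5.11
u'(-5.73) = -0.38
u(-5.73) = -2.38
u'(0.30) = -7.86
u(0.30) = -5.68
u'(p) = (4 - 2*p)/(p^2 + 2*p - 3) + (-2*p - 2)*(-p^2 + 4*p + 12)/(p^2 + 2*p - 3)^2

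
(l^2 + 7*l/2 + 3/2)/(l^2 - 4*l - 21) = (l + 1/2)/(l - 7)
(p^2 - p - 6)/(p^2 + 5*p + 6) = (p - 3)/(p + 3)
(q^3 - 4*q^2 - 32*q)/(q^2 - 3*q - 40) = q*(q + 4)/(q + 5)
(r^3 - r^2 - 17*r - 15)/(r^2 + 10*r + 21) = (r^2 - 4*r - 5)/(r + 7)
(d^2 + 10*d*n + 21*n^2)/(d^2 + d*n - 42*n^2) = (d + 3*n)/(d - 6*n)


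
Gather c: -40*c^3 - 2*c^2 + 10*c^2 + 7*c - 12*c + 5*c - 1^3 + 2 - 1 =-40*c^3 + 8*c^2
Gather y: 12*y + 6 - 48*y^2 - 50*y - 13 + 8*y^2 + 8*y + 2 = -40*y^2 - 30*y - 5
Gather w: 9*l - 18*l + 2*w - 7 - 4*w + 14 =-9*l - 2*w + 7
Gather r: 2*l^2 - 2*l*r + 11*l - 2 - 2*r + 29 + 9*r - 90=2*l^2 + 11*l + r*(7 - 2*l) - 63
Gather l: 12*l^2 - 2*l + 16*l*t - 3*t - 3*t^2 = 12*l^2 + l*(16*t - 2) - 3*t^2 - 3*t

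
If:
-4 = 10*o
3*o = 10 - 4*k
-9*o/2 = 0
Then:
No Solution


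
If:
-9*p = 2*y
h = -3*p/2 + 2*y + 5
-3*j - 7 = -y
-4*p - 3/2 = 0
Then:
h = 143/16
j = -85/48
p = -3/8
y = 27/16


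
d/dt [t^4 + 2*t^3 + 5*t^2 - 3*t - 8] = 4*t^3 + 6*t^2 + 10*t - 3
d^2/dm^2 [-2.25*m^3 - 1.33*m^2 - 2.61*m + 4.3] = -13.5*m - 2.66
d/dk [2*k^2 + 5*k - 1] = 4*k + 5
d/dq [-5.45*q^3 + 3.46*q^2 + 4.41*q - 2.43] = -16.35*q^2 + 6.92*q + 4.41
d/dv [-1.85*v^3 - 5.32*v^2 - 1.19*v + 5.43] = -5.55*v^2 - 10.64*v - 1.19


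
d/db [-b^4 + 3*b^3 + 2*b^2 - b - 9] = -4*b^3 + 9*b^2 + 4*b - 1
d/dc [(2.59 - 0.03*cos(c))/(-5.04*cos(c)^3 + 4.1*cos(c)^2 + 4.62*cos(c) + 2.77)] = (0.3024*cos(c)^3 - 39.2838*cos(c)^2 + 21.238*cos(c) + 12.0489)*sin(c)/(25.4016*cos(c)^6 - 41.328*cos(c)^5 - 29.7596*cos(c)^4 + 9.9624*cos(c)^3 + 44.0584*cos(c)^2 + 25.5948*cos(c) + 7.6729)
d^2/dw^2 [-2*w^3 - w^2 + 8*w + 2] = -12*w - 2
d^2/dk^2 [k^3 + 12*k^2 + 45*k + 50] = 6*k + 24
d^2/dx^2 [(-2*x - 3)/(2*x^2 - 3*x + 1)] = 2*(12*x*(2*x^2 - 3*x + 1) - (2*x + 3)*(4*x - 3)^2)/(2*x^2 - 3*x + 1)^3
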